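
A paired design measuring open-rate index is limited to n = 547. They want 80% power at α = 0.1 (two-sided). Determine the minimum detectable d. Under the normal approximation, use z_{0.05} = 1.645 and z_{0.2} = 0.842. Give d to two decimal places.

d_min ≈ 0.11

For a single sample (or paired design) of n = 547: d_min = (z_{α/2} + z_β)/√n.
z-sum = 1.645 + 0.842 = 2.487.
d_min = 2.487 / √547 = 2.487 / 23.388 = 0.106.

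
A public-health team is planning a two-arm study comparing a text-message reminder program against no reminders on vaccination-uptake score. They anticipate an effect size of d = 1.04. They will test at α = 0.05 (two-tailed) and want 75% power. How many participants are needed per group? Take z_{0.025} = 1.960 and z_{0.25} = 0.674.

For two independent groups with equal n: n = 2·((z_{α/2} + z_β) / d)².
z_{α/2} + z_β = 1.960 + 0.674 = 2.634.
n = 2 × (2.634 / 1.04)² = 2 × 2.533² = 2 × 6.41 = 12.8.
Round up to the next whole participant.

n = 13 per group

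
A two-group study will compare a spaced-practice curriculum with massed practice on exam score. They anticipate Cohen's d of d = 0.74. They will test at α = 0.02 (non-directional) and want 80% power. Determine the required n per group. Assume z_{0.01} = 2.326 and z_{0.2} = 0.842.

n = 37 per group

For two independent groups with equal n: n = 2·((z_{α/2} + z_β) / d)².
z_{α/2} + z_β = 2.326 + 0.842 = 3.168.
n = 2 × (3.168 / 0.74)² = 2 × 4.281² = 2 × 18.33 = 36.7.
Round up to the next whole participant.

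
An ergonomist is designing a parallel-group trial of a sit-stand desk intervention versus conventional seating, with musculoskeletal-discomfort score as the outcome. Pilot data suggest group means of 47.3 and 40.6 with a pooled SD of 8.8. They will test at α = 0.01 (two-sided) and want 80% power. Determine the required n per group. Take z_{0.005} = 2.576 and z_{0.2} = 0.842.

Cohen's d = |M₁ − M₂| / SD_pooled = |47.3 − 40.6| / 8.8 = 6.7 / 8.8 = 0.761.
For two independent groups with equal n: n = 2·((z_{α/2} + z_β) / d)².
z_{α/2} + z_β = 2.576 + 0.842 = 3.418.
n = 2 × (3.418 / 0.761)² = 2 × 4.491² = 2 × 20.17 = 40.3.
Round up to the next whole participant.

n = 41 per group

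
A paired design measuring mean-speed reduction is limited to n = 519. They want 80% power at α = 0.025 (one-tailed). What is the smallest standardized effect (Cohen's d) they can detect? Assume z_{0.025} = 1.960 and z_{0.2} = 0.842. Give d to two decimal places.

For a single sample (or paired design) of n = 519: d_min = (z_{α} + z_β)/√n.
z-sum = 1.960 + 0.842 = 2.802.
d_min = 2.802 / √519 = 2.802 / 22.782 = 0.123.

d_min ≈ 0.12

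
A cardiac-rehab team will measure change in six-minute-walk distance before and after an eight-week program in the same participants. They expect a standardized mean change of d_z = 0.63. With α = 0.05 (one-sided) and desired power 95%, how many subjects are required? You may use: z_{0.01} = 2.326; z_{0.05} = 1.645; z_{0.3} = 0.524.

For a paired (one-sample on differences) test: n = ((z_{α} + z_β) / d)².
z_{α} + z_β = 1.645 + 1.645 = 3.290.
n = (3.290 / 0.63)² = 5.222² = 27.27.
Round up.

n = 28 pairs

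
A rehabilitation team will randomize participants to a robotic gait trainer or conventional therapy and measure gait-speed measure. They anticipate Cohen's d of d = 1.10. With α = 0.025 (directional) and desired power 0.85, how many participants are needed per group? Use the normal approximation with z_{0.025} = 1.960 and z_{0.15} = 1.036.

n = 15 per group

For two independent groups with equal n: n = 2·((z_{α} + z_β) / d)².
z_{α} + z_β = 1.960 + 1.036 = 2.996.
n = 2 × (2.996 / 1.10)² = 2 × 2.724² = 2 × 7.42 = 14.8.
Round up to the next whole participant.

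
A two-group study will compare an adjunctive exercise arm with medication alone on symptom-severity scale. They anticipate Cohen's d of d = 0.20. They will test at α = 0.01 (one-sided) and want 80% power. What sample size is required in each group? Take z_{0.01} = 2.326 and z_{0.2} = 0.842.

For two independent groups with equal n: n = 2·((z_{α} + z_β) / d)².
z_{α} + z_β = 2.326 + 0.842 = 3.168.
n = 2 × (3.168 / 0.20)² = 2 × 15.840² = 2 × 250.91 = 501.8.
Round up to the next whole participant.

n = 502 per group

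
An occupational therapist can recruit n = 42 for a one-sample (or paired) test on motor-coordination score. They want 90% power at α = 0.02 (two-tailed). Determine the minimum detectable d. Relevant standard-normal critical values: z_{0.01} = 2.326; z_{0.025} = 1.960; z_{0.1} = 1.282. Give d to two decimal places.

d_min ≈ 0.56

For a single sample (or paired design) of n = 42: d_min = (z_{α/2} + z_β)/√n.
z-sum = 2.326 + 1.282 = 3.608.
d_min = 3.608 / √42 = 3.608 / 6.481 = 0.557.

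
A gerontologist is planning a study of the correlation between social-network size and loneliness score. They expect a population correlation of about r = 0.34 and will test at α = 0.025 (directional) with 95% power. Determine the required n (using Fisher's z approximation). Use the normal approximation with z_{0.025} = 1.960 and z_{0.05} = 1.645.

n = 107

Fisher's z: C = ½·ln((1+r)/(1−r)) = ½·ln(2.0303) = 0.3541.
n = ((z_{α} + z_β)/C)² + 3.
(1.960 + 1.645) / 0.3541 = 3.605 / 0.3541 = 10.181.
n = 10.181² + 3 = 103.65 + 3 = 106.6.
Round up.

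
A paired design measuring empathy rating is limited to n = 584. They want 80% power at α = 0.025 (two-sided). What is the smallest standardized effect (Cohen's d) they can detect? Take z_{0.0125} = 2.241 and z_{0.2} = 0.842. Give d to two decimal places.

d_min ≈ 0.13

For a single sample (or paired design) of n = 584: d_min = (z_{α/2} + z_β)/√n.
z-sum = 2.241 + 0.842 = 3.083.
d_min = 3.083 / √584 = 3.083 / 24.166 = 0.128.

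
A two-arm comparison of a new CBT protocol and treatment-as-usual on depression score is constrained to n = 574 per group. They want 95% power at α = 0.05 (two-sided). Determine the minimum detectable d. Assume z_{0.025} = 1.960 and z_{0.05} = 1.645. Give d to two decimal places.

d_min ≈ 0.21

For two independent groups of n = 574 each: d_min = (z_{α/2} + z_β)·√(2/n).
z-sum = 1.960 + 1.645 = 3.605.
d_min = 3.605 × √(2/574) = 3.605 × 0.0590 = 0.213.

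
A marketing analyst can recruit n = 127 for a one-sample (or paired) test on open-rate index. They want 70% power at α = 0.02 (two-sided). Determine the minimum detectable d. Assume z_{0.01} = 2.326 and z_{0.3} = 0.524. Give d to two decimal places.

d_min ≈ 0.25

For a single sample (or paired design) of n = 127: d_min = (z_{α/2} + z_β)/√n.
z-sum = 2.326 + 0.524 = 2.850.
d_min = 2.850 / √127 = 2.850 / 11.269 = 0.253.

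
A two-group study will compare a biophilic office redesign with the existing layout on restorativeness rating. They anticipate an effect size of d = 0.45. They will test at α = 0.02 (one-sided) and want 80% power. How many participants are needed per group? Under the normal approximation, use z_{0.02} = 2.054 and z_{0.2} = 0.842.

For two independent groups with equal n: n = 2·((z_{α} + z_β) / d)².
z_{α} + z_β = 2.054 + 0.842 = 2.896.
n = 2 × (2.896 / 0.45)² = 2 × 6.436² = 2 × 41.42 = 82.8.
Round up to the next whole participant.

n = 83 per group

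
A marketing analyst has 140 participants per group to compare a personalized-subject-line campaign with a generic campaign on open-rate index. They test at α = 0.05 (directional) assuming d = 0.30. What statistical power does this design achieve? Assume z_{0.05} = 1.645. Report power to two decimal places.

power ≈ 0.81

For two equal groups, power = Φ(d·√(n/2) − z_{α}).
d·√(n/2) = 0.30 × √(140/2) = 0.30 × 8.367 = 2.510.
z_β = 2.510 − 1.645 = 0.865.
Power = Φ(0.865) = 0.806.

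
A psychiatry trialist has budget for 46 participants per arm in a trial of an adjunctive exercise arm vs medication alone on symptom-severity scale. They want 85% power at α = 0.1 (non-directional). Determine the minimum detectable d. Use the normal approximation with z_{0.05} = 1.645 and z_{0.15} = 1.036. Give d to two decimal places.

d_min ≈ 0.56

For two independent groups of n = 46 each: d_min = (z_{α/2} + z_β)·√(2/n).
z-sum = 1.645 + 1.036 = 2.681.
d_min = 2.681 × √(2/46) = 2.681 × 0.2085 = 0.559.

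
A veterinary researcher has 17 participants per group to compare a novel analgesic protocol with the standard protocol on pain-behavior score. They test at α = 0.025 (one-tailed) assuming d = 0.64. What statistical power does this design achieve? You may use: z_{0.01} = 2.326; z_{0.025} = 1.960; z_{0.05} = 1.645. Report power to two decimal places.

For two equal groups, power = Φ(d·√(n/2) − z_{α}).
d·√(n/2) = 0.64 × √(17/2) = 0.64 × 2.915 = 1.866.
z_β = 1.866 − 1.960 = -0.094.
Power = Φ(-0.094) = 0.463.

power ≈ 0.46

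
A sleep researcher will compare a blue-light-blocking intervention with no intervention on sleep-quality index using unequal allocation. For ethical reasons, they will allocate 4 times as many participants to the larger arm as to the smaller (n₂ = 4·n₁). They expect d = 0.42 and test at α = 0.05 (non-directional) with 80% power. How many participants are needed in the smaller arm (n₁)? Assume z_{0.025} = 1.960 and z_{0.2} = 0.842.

With allocation ratio k = n₂/n₁ = 4, Var(x̄₁−x̄₂) = σ²(1/n₁ + 1/(k·n₁)) = σ²·(k+1)/(k·n₁).
So n₁ = (1 + 1/k)·((z_{α/2} + z_β)/d)² = 1.250 × (2.802/0.42)².
n₁ = 1.250 × 44.51 = 55.6.
Round up: n₁ = 56, giving n₂ = 4 × 56 = 224.

n₁ = 56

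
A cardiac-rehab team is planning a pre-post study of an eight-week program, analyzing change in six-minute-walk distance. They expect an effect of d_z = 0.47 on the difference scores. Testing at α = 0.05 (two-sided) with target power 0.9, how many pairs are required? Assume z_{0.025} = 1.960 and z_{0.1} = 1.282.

n = 48 pairs

For a paired (one-sample on differences) test: n = ((z_{α/2} + z_β) / d)².
z_{α/2} + z_β = 1.960 + 1.282 = 3.242.
n = (3.242 / 0.47)² = 6.898² = 47.58.
Round up.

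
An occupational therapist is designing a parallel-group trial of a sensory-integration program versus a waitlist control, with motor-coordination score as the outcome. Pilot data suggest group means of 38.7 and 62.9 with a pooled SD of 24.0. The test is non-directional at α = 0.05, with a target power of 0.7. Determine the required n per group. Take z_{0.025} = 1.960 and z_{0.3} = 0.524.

Cohen's d = |M₁ − M₂| / SD_pooled = |38.7 − 62.9| / 24.0 = 24.2 / 24.0 = 1.008.
For two independent groups with equal n: n = 2·((z_{α/2} + z_β) / d)².
z_{α/2} + z_β = 1.960 + 0.524 = 2.484.
n = 2 × (2.484 / 1.008)² = 2 × 2.464² = 2 × 6.07 = 12.1.
Round up to the next whole participant.

n = 13 per group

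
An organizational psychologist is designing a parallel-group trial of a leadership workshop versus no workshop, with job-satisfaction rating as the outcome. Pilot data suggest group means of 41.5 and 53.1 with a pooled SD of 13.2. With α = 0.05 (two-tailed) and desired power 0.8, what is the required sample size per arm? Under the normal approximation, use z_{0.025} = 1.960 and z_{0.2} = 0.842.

Cohen's d = |M₁ − M₂| / SD_pooled = |41.5 − 53.1| / 13.2 = 11.6 / 13.2 = 0.879.
For two independent groups with equal n: n = 2·((z_{α/2} + z_β) / d)².
z_{α/2} + z_β = 1.960 + 0.842 = 2.802.
n = 2 × (2.802 / 0.879)² = 2 × 3.188² = 2 × 10.16 = 20.3.
Round up to the next whole participant.

n = 21 per group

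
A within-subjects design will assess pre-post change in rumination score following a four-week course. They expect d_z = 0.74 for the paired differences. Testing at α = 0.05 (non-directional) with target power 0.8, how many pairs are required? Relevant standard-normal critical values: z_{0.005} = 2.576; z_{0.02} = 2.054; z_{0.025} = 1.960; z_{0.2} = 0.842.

n = 15 pairs

For a paired (one-sample on differences) test: n = ((z_{α/2} + z_β) / d)².
z_{α/2} + z_β = 1.960 + 0.842 = 2.802.
n = (2.802 / 0.74)² = 3.786² = 14.34.
Round up.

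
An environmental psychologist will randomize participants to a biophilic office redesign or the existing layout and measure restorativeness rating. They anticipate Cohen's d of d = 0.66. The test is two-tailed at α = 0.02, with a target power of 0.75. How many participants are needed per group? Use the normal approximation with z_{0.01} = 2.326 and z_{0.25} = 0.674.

For two independent groups with equal n: n = 2·((z_{α/2} + z_β) / d)².
z_{α/2} + z_β = 2.326 + 0.674 = 3.000.
n = 2 × (3.000 / 0.66)² = 2 × 4.545² = 2 × 20.66 = 41.3.
Round up to the next whole participant.

n = 42 per group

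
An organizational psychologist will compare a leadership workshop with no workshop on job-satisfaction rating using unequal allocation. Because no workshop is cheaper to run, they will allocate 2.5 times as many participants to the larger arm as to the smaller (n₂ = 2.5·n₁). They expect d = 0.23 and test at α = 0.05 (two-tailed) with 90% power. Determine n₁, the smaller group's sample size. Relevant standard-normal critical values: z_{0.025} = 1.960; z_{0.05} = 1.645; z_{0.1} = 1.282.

n₁ = 279

With allocation ratio k = n₂/n₁ = 2.5, Var(x̄₁−x̄₂) = σ²(1/n₁ + 1/(k·n₁)) = σ²·(k+1)/(k·n₁).
So n₁ = (1 + 1/k)·((z_{α/2} + z_β)/d)² = 1.400 × (3.242/0.23)².
n₁ = 1.400 × 198.69 = 278.2.
Round up: n₁ = 279, giving n₂ = ⌈2.5 × 279⌉ = ⌈697.5⌉ = 698.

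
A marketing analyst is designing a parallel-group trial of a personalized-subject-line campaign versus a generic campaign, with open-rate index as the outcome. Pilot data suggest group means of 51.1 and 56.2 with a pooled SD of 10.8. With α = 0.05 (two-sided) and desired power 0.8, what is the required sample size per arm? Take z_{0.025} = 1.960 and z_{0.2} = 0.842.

Cohen's d = |M₁ − M₂| / SD_pooled = |51.1 − 56.2| / 10.8 = 5.1 / 10.8 = 0.472.
For two independent groups with equal n: n = 2·((z_{α/2} + z_β) / d)².
z_{α/2} + z_β = 1.960 + 0.842 = 2.802.
n = 2 × (2.802 / 0.472)² = 2 × 5.936² = 2 × 35.24 = 70.5.
Round up to the next whole participant.

n = 71 per group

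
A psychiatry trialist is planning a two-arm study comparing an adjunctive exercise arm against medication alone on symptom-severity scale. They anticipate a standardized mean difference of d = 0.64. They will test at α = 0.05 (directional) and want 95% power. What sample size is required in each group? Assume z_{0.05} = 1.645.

For two independent groups with equal n: n = 2·((z_{α} + z_β) / d)².
z_{α} + z_β = 1.645 + 1.645 = 3.290.
n = 2 × (3.290 / 0.64)² = 2 × 5.141² = 2 × 26.43 = 52.9.
Round up to the next whole participant.

n = 53 per group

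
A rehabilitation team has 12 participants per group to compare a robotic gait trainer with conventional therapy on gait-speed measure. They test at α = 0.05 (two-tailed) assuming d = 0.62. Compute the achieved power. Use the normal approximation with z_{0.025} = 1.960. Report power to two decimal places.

For two equal groups, power = Φ(d·√(n/2) − z_{α/2}).
d·√(n/2) = 0.62 × √(12/2) = 0.62 × 2.449 = 1.519.
z_β = 1.519 − 1.960 = -0.441.
Power = Φ(-0.441) = 0.329.

power ≈ 0.33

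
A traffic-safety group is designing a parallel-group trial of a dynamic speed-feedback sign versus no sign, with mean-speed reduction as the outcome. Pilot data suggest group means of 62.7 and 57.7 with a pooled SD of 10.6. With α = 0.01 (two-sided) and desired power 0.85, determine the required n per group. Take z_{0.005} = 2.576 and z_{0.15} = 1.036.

n = 118 per group

Cohen's d = |M₁ − M₂| / SD_pooled = |62.7 − 57.7| / 10.6 = 5.0 / 10.6 = 0.472.
For two independent groups with equal n: n = 2·((z_{α/2} + z_β) / d)².
z_{α/2} + z_β = 2.576 + 1.036 = 3.612.
n = 2 × (3.612 / 0.472)² = 2 × 7.653² = 2 × 58.56 = 117.1.
Round up to the next whole participant.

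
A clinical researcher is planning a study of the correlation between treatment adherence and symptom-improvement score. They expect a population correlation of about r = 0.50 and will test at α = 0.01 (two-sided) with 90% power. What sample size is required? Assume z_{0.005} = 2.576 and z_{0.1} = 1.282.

Fisher's z: C = ½·ln((1+r)/(1−r)) = ½·ln(3.0000) = 0.5493.
n = ((z_{α/2} + z_β)/C)² + 3.
(2.576 + 1.282) / 0.5493 = 3.858 / 0.5493 = 7.023.
n = 7.023² + 3 = 49.33 + 3 = 52.3.
Round up.

n = 53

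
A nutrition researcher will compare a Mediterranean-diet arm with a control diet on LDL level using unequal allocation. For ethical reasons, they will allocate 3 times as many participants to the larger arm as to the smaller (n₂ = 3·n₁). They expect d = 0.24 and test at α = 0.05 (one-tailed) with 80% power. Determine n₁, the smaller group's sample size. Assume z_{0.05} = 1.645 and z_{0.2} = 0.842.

n₁ = 144

With allocation ratio k = n₂/n₁ = 3, Var(x̄₁−x̄₂) = σ²(1/n₁ + 1/(k·n₁)) = σ²·(k+1)/(k·n₁).
So n₁ = (1 + 1/k)·((z_{α} + z_β)/d)² = 1.333 × (2.487/0.24)².
n₁ = 1.333 × 107.38 = 143.2.
Round up: n₁ = 144, giving n₂ = 3 × 144 = 432.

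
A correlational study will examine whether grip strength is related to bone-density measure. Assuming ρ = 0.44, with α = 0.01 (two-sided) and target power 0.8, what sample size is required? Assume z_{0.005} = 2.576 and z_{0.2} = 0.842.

Fisher's z: C = ½·ln((1+r)/(1−r)) = ½·ln(2.5714) = 0.4722.
n = ((z_{α/2} + z_β)/C)² + 3.
(2.576 + 0.842) / 0.4722 = 3.418 / 0.4722 = 7.238.
n = 7.238² + 3 = 52.40 + 3 = 55.4.
Round up.

n = 56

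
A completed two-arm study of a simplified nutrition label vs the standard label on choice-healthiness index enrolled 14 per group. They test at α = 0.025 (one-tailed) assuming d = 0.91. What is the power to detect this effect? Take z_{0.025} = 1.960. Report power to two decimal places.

For two equal groups, power = Φ(d·√(n/2) − z_{α}).
d·√(n/2) = 0.91 × √(14/2) = 0.91 × 2.646 = 2.408.
z_β = 2.408 − 1.960 = 0.448.
Power = Φ(0.448) = 0.673.

power ≈ 0.67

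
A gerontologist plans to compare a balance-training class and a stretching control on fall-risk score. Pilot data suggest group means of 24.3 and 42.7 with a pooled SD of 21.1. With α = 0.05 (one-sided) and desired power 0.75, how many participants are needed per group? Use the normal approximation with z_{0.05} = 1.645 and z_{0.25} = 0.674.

Cohen's d = |M₁ − M₂| / SD_pooled = |24.3 − 42.7| / 21.1 = 18.4 / 21.1 = 0.872.
For two independent groups with equal n: n = 2·((z_{α} + z_β) / d)².
z_{α} + z_β = 1.645 + 0.674 = 2.319.
n = 2 × (2.319 / 0.872)² = 2 × 2.659² = 2 × 7.07 = 14.1.
Round up to the next whole participant.

n = 15 per group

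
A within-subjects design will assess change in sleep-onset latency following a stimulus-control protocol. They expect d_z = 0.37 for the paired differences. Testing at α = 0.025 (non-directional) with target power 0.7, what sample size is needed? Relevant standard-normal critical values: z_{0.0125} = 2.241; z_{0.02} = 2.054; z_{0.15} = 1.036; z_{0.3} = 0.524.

For a paired (one-sample on differences) test: n = ((z_{α/2} + z_β) / d)².
z_{α/2} + z_β = 2.241 + 0.524 = 2.765.
n = (2.765 / 0.37)² = 7.473² = 55.85.
Round up.

n = 56 pairs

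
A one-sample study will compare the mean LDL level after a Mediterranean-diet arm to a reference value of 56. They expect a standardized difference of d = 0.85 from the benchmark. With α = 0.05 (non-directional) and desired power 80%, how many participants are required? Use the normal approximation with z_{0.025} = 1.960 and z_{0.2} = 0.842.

n = 11

For a one-sample test: n = ((z_{α/2} + z_β) / d)².
z_{α/2} + z_β = 1.960 + 0.842 = 2.802.
n = (2.802 / 0.85)² = 3.296² = 10.87.
Round up.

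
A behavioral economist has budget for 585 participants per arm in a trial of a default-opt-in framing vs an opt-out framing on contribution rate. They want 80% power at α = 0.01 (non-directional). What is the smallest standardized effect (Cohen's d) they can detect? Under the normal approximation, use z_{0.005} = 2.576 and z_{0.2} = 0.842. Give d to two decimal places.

For two independent groups of n = 585 each: d_min = (z_{α/2} + z_β)·√(2/n).
z-sum = 2.576 + 0.842 = 3.418.
d_min = 3.418 × √(2/585) = 3.418 × 0.0585 = 0.200.

d_min ≈ 0.20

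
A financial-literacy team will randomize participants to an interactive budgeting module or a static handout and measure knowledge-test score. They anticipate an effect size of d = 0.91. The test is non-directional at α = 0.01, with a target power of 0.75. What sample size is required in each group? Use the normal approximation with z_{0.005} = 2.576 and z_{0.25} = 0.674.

For two independent groups with equal n: n = 2·((z_{α/2} + z_β) / d)².
z_{α/2} + z_β = 2.576 + 0.674 = 3.250.
n = 2 × (3.250 / 0.91)² = 2 × 3.571² = 2 × 12.76 = 25.5.
Round up to the next whole participant.

n = 26 per group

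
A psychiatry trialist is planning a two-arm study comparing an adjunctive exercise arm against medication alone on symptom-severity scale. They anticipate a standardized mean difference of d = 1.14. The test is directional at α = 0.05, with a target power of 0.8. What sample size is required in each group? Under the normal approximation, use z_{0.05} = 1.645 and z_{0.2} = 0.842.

For two independent groups with equal n: n = 2·((z_{α} + z_β) / d)².
z_{α} + z_β = 1.645 + 0.842 = 2.487.
n = 2 × (2.487 / 1.14)² = 2 × 2.182² = 2 × 4.76 = 9.5.
Round up to the next whole participant.

n = 10 per group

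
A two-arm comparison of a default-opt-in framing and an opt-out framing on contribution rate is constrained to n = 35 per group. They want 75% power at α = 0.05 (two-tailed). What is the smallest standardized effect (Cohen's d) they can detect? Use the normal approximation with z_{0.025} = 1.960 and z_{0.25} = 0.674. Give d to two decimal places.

For two independent groups of n = 35 each: d_min = (z_{α/2} + z_β)·√(2/n).
z-sum = 1.960 + 0.674 = 2.634.
d_min = 2.634 × √(2/35) = 2.634 × 0.2390 = 0.630.

d_min ≈ 0.63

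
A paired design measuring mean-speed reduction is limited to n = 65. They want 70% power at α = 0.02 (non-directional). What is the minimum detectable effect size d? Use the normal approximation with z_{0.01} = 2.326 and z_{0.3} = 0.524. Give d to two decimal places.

For a single sample (or paired design) of n = 65: d_min = (z_{α/2} + z_β)/√n.
z-sum = 2.326 + 0.524 = 2.850.
d_min = 2.850 / √65 = 2.850 / 8.062 = 0.353.

d_min ≈ 0.35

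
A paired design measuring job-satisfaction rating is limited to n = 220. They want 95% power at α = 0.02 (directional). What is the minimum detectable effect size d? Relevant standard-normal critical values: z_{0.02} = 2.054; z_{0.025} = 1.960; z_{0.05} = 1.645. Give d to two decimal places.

d_min ≈ 0.25

For a single sample (or paired design) of n = 220: d_min = (z_{α} + z_β)/√n.
z-sum = 2.054 + 1.645 = 3.699.
d_min = 3.699 / √220 = 3.699 / 14.832 = 0.249.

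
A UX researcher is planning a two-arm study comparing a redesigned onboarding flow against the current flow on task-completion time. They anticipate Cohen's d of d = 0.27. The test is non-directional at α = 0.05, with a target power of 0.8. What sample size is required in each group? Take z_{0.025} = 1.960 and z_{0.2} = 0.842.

For two independent groups with equal n: n = 2·((z_{α/2} + z_β) / d)².
z_{α/2} + z_β = 1.960 + 0.842 = 2.802.
n = 2 × (2.802 / 0.27)² = 2 × 10.378² = 2 × 107.70 = 215.4.
Round up to the next whole participant.

n = 216 per group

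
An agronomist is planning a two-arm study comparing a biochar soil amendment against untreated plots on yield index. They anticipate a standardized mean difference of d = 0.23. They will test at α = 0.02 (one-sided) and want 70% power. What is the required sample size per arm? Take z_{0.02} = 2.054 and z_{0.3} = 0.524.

n = 252 per group

For two independent groups with equal n: n = 2·((z_{α} + z_β) / d)².
z_{α} + z_β = 2.054 + 0.524 = 2.578.
n = 2 × (2.578 / 0.23)² = 2 × 11.209² = 2 × 125.63 = 251.3.
Round up to the next whole participant.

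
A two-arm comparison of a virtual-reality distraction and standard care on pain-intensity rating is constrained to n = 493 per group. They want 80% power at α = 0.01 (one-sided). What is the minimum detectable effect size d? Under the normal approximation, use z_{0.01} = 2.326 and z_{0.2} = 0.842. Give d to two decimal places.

d_min ≈ 0.20

For two independent groups of n = 493 each: d_min = (z_{α} + z_β)·√(2/n).
z-sum = 2.326 + 0.842 = 3.168.
d_min = 3.168 × √(2/493) = 3.168 × 0.0637 = 0.202.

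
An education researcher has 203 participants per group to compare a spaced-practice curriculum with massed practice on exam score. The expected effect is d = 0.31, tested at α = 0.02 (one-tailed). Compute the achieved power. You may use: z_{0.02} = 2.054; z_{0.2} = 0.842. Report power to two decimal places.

For two equal groups, power = Φ(d·√(n/2) − z_{α}).
d·√(n/2) = 0.31 × √(203/2) = 0.31 × 10.075 = 3.123.
z_β = 3.123 − 2.054 = 1.069.
Power = Φ(1.069) = 0.858.

power ≈ 0.86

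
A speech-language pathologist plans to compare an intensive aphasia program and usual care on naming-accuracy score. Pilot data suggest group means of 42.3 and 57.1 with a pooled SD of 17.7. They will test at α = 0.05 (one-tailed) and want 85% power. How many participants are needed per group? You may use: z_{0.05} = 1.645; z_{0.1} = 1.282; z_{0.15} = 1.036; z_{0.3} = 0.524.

n = 21 per group

Cohen's d = |M₁ − M₂| / SD_pooled = |42.3 − 57.1| / 17.7 = 14.8 / 17.7 = 0.836.
For two independent groups with equal n: n = 2·((z_{α} + z_β) / d)².
z_{α} + z_β = 1.645 + 1.036 = 2.681.
n = 2 × (2.681 / 0.836)² = 2 × 3.207² = 2 × 10.28 = 20.6.
Round up to the next whole participant.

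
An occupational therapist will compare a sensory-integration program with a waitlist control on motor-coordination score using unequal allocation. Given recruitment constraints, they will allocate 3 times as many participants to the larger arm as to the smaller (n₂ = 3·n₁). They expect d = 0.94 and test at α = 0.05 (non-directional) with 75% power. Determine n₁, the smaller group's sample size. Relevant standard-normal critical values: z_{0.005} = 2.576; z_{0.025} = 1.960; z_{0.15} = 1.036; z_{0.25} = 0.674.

With allocation ratio k = n₂/n₁ = 3, Var(x̄₁−x̄₂) = σ²(1/n₁ + 1/(k·n₁)) = σ²·(k+1)/(k·n₁).
So n₁ = (1 + 1/k)·((z_{α/2} + z_β)/d)² = 1.333 × (2.634/0.94)².
n₁ = 1.333 × 7.85 = 10.5.
Round up: n₁ = 11, giving n₂ = 3 × 11 = 33.

n₁ = 11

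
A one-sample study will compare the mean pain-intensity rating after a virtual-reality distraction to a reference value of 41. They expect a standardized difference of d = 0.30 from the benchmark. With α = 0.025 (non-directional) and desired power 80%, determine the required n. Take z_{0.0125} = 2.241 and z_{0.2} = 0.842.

For a one-sample test: n = ((z_{α/2} + z_β) / d)².
z_{α/2} + z_β = 2.241 + 0.842 = 3.083.
n = (3.083 / 0.30)² = 10.277² = 105.61.
Round up.

n = 106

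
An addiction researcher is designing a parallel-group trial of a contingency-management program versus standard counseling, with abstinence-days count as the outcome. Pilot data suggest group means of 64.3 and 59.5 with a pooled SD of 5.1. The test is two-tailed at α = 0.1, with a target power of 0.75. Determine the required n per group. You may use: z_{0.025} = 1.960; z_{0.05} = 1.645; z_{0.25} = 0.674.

n = 13 per group

Cohen's d = |M₁ − M₂| / SD_pooled = |64.3 − 59.5| / 5.1 = 4.8 / 5.1 = 0.941.
For two independent groups with equal n: n = 2·((z_{α/2} + z_β) / d)².
z_{α/2} + z_β = 1.645 + 0.674 = 2.319.
n = 2 × (2.319 / 0.941)² = 2 × 2.464² = 2 × 6.07 = 12.1.
Round up to the next whole participant.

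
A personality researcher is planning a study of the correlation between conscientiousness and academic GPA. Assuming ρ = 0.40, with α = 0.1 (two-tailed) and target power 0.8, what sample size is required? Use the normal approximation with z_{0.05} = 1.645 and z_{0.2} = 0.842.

Fisher's z: C = ½·ln((1+r)/(1−r)) = ½·ln(2.3333) = 0.4236.
n = ((z_{α/2} + z_β)/C)² + 3.
(1.645 + 0.842) / 0.4236 = 2.487 / 0.4236 = 5.871.
n = 5.871² + 3 = 34.47 + 3 = 37.5.
Round up.

n = 38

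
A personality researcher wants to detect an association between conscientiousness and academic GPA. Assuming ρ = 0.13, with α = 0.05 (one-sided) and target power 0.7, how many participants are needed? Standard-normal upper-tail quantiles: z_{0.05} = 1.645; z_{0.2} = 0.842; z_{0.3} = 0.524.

n = 279

Fisher's z: C = ½·ln((1+r)/(1−r)) = ½·ln(1.2989) = 0.1307.
n = ((z_{α} + z_β)/C)² + 3.
(1.645 + 0.524) / 0.1307 = 2.169 / 0.1307 = 16.595.
n = 16.595² + 3 = 275.40 + 3 = 278.4.
Round up.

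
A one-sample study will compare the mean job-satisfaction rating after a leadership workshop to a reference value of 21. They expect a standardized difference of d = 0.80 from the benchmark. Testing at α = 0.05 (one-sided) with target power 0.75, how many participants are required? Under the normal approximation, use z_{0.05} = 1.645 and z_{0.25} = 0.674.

For a one-sample test: n = ((z_{α} + z_β) / d)².
z_{α} + z_β = 1.645 + 0.674 = 2.319.
n = (2.319 / 0.80)² = 2.899² = 8.40.
Round up.

n = 9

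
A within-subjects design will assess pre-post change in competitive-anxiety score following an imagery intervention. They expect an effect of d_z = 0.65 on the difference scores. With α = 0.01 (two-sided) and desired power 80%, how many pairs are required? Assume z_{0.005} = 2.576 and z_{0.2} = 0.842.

n = 28 pairs

For a paired (one-sample on differences) test: n = ((z_{α/2} + z_β) / d)².
z_{α/2} + z_β = 2.576 + 0.842 = 3.418.
n = (3.418 / 0.65)² = 5.258² = 27.65.
Round up.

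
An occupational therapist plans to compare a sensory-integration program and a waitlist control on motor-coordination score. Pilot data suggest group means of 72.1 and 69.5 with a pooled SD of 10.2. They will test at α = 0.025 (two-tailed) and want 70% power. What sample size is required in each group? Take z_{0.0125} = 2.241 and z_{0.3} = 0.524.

Cohen's d = |M₁ − M₂| / SD_pooled = |72.1 − 69.5| / 10.2 = 2.6 / 10.2 = 0.255.
For two independent groups with equal n: n = 2·((z_{α/2} + z_β) / d)².
z_{α/2} + z_β = 2.241 + 0.524 = 2.765.
n = 2 × (2.765 / 0.255)² = 2 × 10.843² = 2 × 117.57 = 235.1.
Round up to the next whole participant.

n = 236 per group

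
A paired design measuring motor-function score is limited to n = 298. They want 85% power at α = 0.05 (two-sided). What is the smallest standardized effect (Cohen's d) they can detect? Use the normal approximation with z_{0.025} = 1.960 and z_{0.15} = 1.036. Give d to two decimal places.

d_min ≈ 0.17

For a single sample (or paired design) of n = 298: d_min = (z_{α/2} + z_β)/√n.
z-sum = 1.960 + 1.036 = 2.996.
d_min = 2.996 / √298 = 2.996 / 17.263 = 0.174.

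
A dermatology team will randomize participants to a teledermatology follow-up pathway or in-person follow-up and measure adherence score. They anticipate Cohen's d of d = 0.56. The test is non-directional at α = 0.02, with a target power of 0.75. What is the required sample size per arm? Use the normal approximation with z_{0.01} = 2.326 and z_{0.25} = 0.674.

n = 58 per group

For two independent groups with equal n: n = 2·((z_{α/2} + z_β) / d)².
z_{α/2} + z_β = 2.326 + 0.674 = 3.000.
n = 2 × (3.000 / 0.56)² = 2 × 5.357² = 2 × 28.70 = 57.4.
Round up to the next whole participant.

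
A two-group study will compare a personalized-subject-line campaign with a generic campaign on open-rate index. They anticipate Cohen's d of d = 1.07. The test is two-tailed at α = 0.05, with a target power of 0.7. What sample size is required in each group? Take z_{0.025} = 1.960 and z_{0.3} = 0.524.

For two independent groups with equal n: n = 2·((z_{α/2} + z_β) / d)².
z_{α/2} + z_β = 1.960 + 0.524 = 2.484.
n = 2 × (2.484 / 1.07)² = 2 × 2.321² = 2 × 5.39 = 10.8.
Round up to the next whole participant.

n = 11 per group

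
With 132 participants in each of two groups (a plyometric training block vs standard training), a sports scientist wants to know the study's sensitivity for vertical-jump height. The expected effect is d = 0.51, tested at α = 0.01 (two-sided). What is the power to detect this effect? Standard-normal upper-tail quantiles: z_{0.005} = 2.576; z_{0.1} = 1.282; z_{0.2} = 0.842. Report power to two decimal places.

power ≈ 0.94

For two equal groups, power = Φ(d·√(n/2) − z_{α/2}).
d·√(n/2) = 0.51 × √(132/2) = 0.51 × 8.124 = 4.143.
z_β = 4.143 − 2.576 = 1.567.
Power = Φ(1.567) = 0.941.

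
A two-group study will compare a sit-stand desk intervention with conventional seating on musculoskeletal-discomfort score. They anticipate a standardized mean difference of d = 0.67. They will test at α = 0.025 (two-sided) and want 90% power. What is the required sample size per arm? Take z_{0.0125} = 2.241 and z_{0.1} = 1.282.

For two independent groups with equal n: n = 2·((z_{α/2} + z_β) / d)².
z_{α/2} + z_β = 2.241 + 1.282 = 3.523.
n = 2 × (3.523 / 0.67)² = 2 × 5.258² = 2 × 27.65 = 55.3.
Round up to the next whole participant.

n = 56 per group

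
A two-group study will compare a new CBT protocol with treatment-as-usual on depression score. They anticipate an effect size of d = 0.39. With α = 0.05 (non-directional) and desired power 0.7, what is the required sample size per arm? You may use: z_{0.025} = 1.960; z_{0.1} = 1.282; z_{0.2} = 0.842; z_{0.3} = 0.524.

n = 82 per group

For two independent groups with equal n: n = 2·((z_{α/2} + z_β) / d)².
z_{α/2} + z_β = 1.960 + 0.524 = 2.484.
n = 2 × (2.484 / 0.39)² = 2 × 6.369² = 2 × 40.57 = 81.1.
Round up to the next whole participant.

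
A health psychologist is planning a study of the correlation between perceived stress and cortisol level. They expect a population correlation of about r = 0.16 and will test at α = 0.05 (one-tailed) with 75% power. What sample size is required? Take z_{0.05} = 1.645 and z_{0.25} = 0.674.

Fisher's z: C = ½·ln((1+r)/(1−r)) = ½·ln(1.3810) = 0.1614.
n = ((z_{α} + z_β)/C)² + 3.
(1.645 + 0.674) / 0.1614 = 2.319 / 0.1614 = 14.368.
n = 14.368² + 3 = 206.44 + 3 = 209.4.
Round up.

n = 210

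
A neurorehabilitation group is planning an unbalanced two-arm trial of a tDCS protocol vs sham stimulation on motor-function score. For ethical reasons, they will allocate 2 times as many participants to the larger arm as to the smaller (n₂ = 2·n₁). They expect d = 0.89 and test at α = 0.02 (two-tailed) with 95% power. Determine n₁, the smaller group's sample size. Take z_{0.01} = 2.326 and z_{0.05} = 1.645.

n₁ = 30

With allocation ratio k = n₂/n₁ = 2, Var(x̄₁−x̄₂) = σ²(1/n₁ + 1/(k·n₁)) = σ²·(k+1)/(k·n₁).
So n₁ = (1 + 1/k)·((z_{α/2} + z_β)/d)² = 1.500 × (3.971/0.89)².
n₁ = 1.500 × 19.91 = 29.9.
Round up: n₁ = 30, giving n₂ = 2 × 30 = 60.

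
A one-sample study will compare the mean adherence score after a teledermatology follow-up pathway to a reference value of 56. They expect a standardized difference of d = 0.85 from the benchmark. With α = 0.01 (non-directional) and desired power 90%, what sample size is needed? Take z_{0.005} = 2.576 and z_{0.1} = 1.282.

n = 21

For a one-sample test: n = ((z_{α/2} + z_β) / d)².
z_{α/2} + z_β = 2.576 + 1.282 = 3.858.
n = (3.858 / 0.85)² = 4.539² = 20.60.
Round up.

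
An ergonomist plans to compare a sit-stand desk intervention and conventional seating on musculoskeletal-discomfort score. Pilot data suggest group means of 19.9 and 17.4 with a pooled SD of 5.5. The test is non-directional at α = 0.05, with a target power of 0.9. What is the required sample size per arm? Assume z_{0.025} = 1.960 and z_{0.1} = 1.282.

Cohen's d = |M₁ − M₂| / SD_pooled = |19.9 − 17.4| / 5.5 = 2.5 / 5.5 = 0.455.
For two independent groups with equal n: n = 2·((z_{α/2} + z_β) / d)².
z_{α/2} + z_β = 1.960 + 1.282 = 3.242.
n = 2 × (3.242 / 0.455)² = 2 × 7.125² = 2 × 50.77 = 101.5.
Round up to the next whole participant.

n = 102 per group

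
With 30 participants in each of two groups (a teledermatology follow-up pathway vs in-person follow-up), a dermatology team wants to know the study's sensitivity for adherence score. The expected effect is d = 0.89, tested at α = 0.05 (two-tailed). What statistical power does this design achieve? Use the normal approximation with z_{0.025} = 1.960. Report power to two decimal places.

power ≈ 0.93

For two equal groups, power = Φ(d·√(n/2) − z_{α/2}).
d·√(n/2) = 0.89 × √(30/2) = 0.89 × 3.873 = 3.447.
z_β = 3.447 − 1.960 = 1.487.
Power = Φ(1.487) = 0.931.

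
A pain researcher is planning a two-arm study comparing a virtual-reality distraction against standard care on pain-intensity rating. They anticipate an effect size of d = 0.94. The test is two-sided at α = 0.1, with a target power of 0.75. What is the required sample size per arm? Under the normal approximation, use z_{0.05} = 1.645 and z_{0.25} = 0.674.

n = 13 per group

For two independent groups with equal n: n = 2·((z_{α/2} + z_β) / d)².
z_{α/2} + z_β = 1.645 + 0.674 = 2.319.
n = 2 × (2.319 / 0.94)² = 2 × 2.467² = 2 × 6.09 = 12.2.
Round up to the next whole participant.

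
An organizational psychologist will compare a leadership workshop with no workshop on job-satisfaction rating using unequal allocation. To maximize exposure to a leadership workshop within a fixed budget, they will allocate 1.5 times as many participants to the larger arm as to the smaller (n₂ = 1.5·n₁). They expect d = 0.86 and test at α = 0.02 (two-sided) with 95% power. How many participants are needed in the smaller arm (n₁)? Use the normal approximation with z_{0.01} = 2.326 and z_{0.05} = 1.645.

With allocation ratio k = n₂/n₁ = 1.5, Var(x̄₁−x̄₂) = σ²(1/n₁ + 1/(k·n₁)) = σ²·(k+1)/(k·n₁).
So n₁ = (1 + 1/k)·((z_{α/2} + z_β)/d)² = 1.667 × (3.971/0.86)².
n₁ = 1.667 × 21.32 = 35.5.
Round up: n₁ = 36, giving n₂ = 1.5 × 36 = 54.

n₁ = 36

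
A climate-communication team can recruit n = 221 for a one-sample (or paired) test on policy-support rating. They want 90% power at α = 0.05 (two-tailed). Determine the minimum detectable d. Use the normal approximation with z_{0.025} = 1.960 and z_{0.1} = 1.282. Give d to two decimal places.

For a single sample (or paired design) of n = 221: d_min = (z_{α/2} + z_β)/√n.
z-sum = 1.960 + 1.282 = 3.242.
d_min = 3.242 / √221 = 3.242 / 14.866 = 0.218.

d_min ≈ 0.22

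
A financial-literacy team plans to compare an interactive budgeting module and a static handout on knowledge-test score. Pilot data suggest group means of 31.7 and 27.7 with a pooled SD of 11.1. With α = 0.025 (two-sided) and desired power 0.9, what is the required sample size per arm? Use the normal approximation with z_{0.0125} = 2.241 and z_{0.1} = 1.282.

Cohen's d = |M₁ − M₂| / SD_pooled = |31.7 − 27.7| / 11.1 = 4.0 / 11.1 = 0.360.
For two independent groups with equal n: n = 2·((z_{α/2} + z_β) / d)².
z_{α/2} + z_β = 2.241 + 1.282 = 3.523.
n = 2 × (3.523 / 0.360)² = 2 × 9.786² = 2 × 95.77 = 191.5.
Round up to the next whole participant.

n = 192 per group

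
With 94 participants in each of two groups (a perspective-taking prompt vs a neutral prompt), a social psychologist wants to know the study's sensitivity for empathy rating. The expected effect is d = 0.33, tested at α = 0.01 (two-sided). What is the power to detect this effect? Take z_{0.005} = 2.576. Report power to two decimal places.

For two equal groups, power = Φ(d·√(n/2) − z_{α/2}).
d·√(n/2) = 0.33 × √(94/2) = 0.33 × 6.856 = 2.262.
z_β = 2.262 − 2.576 = -0.314.
Power = Φ(-0.314) = 0.377.

power ≈ 0.38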